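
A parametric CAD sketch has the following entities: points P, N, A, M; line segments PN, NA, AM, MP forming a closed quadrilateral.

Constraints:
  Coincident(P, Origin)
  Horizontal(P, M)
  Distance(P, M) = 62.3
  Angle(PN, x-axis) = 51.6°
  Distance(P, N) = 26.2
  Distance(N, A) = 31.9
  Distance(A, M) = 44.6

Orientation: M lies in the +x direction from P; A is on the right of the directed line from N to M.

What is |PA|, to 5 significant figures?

22.195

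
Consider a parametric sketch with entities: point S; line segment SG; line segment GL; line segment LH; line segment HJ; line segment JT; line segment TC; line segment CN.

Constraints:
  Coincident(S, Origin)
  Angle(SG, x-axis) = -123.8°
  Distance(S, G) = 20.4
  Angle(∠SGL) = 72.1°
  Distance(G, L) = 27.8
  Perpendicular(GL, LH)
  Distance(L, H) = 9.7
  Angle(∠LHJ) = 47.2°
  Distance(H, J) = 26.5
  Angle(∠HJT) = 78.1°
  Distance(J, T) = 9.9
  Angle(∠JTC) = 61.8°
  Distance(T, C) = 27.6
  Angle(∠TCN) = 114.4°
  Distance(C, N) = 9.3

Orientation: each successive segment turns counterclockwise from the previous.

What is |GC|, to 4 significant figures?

23.93

S is at the origin; SG runs at -123.8° with length 20.4, so G = (-11.35, -16.95). ∠SGL = 72.1° gives GL at -15.90° from the x-axis; with |GL| = 27.8, L = (15.39, -24.57). GL is perpendicular to LH, so LH runs at 74.10°; with |LH| = 9.7, H = (18.05, -15.24). ∠LHJ = 47.2° gives HJ at -153.1° from the x-axis; with |HJ| = 26.5, J = (-5.587, -27.23). ∠HJT = 78.1° gives JT at -51.20° from the x-axis; with |JT| = 9.9, T = (0.6161, -34.94). ∠JTC = 61.8° gives TC at 67.00° from the x-axis; with |TC| = 27.6, C = (11.40, -9.538). Then |GC| = |C − G| = 23.93.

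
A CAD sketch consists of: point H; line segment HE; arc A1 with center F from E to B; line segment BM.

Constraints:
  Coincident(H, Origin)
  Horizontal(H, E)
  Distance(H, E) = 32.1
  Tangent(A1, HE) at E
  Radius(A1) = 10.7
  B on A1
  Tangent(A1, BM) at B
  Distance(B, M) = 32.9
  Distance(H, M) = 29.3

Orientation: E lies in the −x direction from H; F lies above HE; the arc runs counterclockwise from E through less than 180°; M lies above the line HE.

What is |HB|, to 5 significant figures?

24.181

Checks: |FB| = 10.70 ✓; ∠(FB, BM) = 90.00° ✓; |BM| = 32.90 ✓; |HM| = 29.30 ✓.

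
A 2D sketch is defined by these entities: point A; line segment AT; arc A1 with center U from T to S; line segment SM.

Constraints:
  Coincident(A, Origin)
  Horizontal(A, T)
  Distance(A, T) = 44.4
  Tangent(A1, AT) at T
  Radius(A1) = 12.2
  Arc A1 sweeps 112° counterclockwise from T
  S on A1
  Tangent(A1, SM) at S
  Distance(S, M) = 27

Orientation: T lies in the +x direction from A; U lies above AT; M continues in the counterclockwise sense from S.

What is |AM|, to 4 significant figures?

61.86

On A1, T sits at bearing -90° from U; a 112° counterclockwise sweep puts S at bearing 22°, so S = U + 12.2·(cos 22°, sin 22°) = (55.71, 16.77). Since A1 is tangent to SM there, US ⟂ SM, so SM runs along (−sin 22°, cos 22°); with |SM| = 27.0, M = (45.60, 41.80). Then |AM| = |M − A| = 61.86.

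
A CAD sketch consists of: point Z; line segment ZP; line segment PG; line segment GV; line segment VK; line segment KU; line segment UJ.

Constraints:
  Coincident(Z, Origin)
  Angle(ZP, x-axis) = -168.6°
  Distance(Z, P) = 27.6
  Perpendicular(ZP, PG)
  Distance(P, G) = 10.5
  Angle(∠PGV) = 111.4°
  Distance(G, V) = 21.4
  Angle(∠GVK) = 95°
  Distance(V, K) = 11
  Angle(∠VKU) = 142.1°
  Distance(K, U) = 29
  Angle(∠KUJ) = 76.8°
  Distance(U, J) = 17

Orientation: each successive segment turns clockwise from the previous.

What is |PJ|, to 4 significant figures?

13.35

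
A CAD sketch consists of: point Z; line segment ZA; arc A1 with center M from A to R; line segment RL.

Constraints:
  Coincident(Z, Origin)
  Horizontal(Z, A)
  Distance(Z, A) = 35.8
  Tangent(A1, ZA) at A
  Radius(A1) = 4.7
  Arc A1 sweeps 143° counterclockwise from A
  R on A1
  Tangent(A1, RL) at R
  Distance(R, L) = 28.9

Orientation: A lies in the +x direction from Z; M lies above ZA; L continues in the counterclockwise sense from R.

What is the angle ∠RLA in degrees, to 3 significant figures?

14.9°

On A1, A sits at bearing -90° from M; a 143° counterclockwise sweep puts R at bearing 53°, so R = M + 4.7·(cos 53°, sin 53°) = (38.6, 8.45). Since A1 is tangent to RL there, MR ⟂ RL, so RL runs along (−sin 53°, cos 53°); with |RL| = 28.9, L = (15.5, 25.8). Then cos ∠RLA = LR·LA / (|LR||LA|), giving 14.9°.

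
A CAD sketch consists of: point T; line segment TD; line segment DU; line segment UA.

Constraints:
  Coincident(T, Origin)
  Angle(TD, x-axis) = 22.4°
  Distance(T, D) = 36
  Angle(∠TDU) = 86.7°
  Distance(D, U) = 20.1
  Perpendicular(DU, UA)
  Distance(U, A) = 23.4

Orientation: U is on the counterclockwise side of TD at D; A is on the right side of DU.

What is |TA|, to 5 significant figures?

62.018

T is at the origin; TD runs at 22.4° with length 36.0, so D = 36.0·(cos 22.4°, sin 22.4°) = (33.284, 13.719). ∠TDU = 86.7°, so DU runs at 22.4° + (180° − 86.7°) = 115.70° from the x-axis; with |DU| = 20.1, U = D + 20.1·(cos 115.70°, sin 115.70°) = (24.567, 31.830). DU ⟂ UA; with |UA| = 23.4 on the right of DU, A = U + 23.4·(0.90108, 0.43366) = (45.652, 41.978). Then |TA| = |A − T| = 62.018.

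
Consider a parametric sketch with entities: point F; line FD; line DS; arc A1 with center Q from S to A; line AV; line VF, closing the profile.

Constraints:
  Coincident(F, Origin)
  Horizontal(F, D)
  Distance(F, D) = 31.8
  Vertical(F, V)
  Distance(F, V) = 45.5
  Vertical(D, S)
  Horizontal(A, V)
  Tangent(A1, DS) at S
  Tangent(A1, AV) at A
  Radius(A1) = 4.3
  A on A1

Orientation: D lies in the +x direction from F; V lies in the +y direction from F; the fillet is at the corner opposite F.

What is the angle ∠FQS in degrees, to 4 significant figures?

123.7°

The virtual corner opposite F is at (31.80, 45.50). The tangent condition forces QS to be normal to DS and since A1 is tangent to AV there, QA ⟂ AV, with radius 4.3, so the center Q sits 4.3 in from both sides at Q = (27.50, 41.20). That places the tangent points at S = (31.80, 41.20) on DS and A = (27.50, 45.50) on AV. Then cos ∠FQS = QF·QS / (|QF||QS|), giving 123.7°.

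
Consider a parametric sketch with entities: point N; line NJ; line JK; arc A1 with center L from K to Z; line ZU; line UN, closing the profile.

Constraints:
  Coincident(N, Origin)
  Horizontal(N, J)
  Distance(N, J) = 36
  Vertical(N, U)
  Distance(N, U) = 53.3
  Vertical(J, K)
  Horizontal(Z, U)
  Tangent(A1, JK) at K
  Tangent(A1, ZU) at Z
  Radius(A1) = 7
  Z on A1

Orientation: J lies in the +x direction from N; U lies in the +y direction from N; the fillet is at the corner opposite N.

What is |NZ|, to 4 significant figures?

60.68

The virtual corner opposite N is at (36.00, 53.30). Tangency of A1 to JK means the radius LK is perpendicular to JK and since A1 is tangent to ZU there, LZ ⟂ ZU, with radius 7.0, so the center L sits 7.0 in from both sides at L = (29.00, 46.30). That places the tangent points at K = (36.00, 46.30) on JK and Z = (29.00, 53.30) on ZU. Then |NZ| = |Z − N| = 60.68.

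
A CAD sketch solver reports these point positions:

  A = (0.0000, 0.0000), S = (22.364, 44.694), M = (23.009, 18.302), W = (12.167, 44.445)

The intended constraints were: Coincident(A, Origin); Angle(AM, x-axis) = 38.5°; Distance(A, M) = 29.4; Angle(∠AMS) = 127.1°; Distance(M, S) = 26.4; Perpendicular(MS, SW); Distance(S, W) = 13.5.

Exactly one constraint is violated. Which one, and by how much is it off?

Distance(S, W) = 13.5 — off by 3.30.

A = (0.00, 0.00) ✓; AM at 38.50° ✓; |AM| = 29.40 ✓; ∠AMS = 127.1° ✓; |MS| = 26.40 ✓; ∠(MS, SW) = 90.00° ✓; |SW| = 10.20 ✗.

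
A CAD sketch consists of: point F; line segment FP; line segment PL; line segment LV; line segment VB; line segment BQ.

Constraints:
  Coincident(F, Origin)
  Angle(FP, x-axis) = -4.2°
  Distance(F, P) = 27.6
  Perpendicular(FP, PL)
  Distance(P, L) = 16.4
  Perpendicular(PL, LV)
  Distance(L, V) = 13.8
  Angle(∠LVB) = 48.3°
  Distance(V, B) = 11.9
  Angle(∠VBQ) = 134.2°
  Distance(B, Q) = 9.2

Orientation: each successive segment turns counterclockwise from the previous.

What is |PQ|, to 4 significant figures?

7.845

F is at the origin; FP runs at -4.2° with length 27.6, so P = (27.53, -2.021). The perpendicularity gives PL at right angles to FP, so PL runs at 85.80°; with |PL| = 16.4, L = (28.73, 14.33). PL is perpendicular to LV, so LV runs at 175.8°; with |LV| = 13.8, V = (14.96, 15.35). ∠LVB = 48.3° gives VB at -52.50° from the x-axis; with |VB| = 11.9, B = (22.21, 5.904). ∠VBQ = 134.2° gives BQ at -6.700° from the x-axis; with |BQ| = 9.2, Q = (31.35, 4.831). Then |PQ| = |Q − P| = 7.845.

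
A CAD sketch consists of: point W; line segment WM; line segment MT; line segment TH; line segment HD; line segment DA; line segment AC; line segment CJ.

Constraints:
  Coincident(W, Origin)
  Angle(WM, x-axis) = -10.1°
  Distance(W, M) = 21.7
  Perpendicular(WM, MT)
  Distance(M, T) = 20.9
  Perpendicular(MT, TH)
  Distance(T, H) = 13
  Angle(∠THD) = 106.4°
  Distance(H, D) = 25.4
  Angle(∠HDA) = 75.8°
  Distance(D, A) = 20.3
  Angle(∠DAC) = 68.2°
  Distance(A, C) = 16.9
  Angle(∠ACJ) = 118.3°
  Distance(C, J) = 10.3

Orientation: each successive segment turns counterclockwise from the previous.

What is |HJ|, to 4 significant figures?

8.141

W is at the origin; WM runs at -10.1° with length 21.7, so M = (21.36, -3.805). WM is perpendicular to MT, so MT runs at 79.90°; with |MT| = 20.9, T = (25.03, 16.77). The perpendicularity gives TH at right angles to MT, so TH runs at 169.9°; with |TH| = 13.0, H = (12.23, 19.05). ∠THD = 106.4° gives HD at -116.5° from the x-axis; with |HD| = 25.4, D = (0.8969, -3.681). ∠HDA = 75.8° gives DA at -12.30° from the x-axis; with |DA| = 20.3, A = (20.73, -8.005). ∠DAC = 68.2° gives AC at 99.50° from the x-axis; with |AC| = 16.9, C = (17.94, 8.663). ∠ACJ = 118.3° gives CJ at 161.2° from the x-axis; with |CJ| = 10.3, J = (8.191, 11.98). Then |HJ| = |J − H| = 8.141.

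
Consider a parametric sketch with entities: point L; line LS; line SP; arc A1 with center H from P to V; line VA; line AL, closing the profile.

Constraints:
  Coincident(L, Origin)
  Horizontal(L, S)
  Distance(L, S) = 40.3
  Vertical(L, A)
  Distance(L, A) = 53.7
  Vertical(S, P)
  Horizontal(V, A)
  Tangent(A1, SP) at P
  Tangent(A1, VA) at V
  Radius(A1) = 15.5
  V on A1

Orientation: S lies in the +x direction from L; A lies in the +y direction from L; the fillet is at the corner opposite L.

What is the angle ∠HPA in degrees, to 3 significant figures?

21.0°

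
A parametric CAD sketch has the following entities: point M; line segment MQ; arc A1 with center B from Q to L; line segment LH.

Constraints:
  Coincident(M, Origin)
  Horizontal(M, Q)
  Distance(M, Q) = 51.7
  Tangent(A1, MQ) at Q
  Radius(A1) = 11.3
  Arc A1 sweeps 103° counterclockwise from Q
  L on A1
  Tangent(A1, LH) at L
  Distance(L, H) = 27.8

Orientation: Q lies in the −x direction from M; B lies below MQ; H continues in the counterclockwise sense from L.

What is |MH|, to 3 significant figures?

69.7

M is at the origin; MQ is horizontal with |MQ| = 51.7 and Q on the −x side, so Q = (-51.7, 0.00). A1 meets MQ tangentially, so BQ is at right angles to MQ, so B = Q + (0, -11.3) = (-51.7, -11.3). On A1, Q sits at bearing 90° from B; a 103° counterclockwise sweep puts L at bearing 193°, so L = B + 11.3·(cos 193°, sin 193°) = (-62.7, -13.8). Tangency of A1 to LH means the radius BL is perpendicular to LH, so LH runs along (−sin 193°, cos 193°); with |LH| = 27.8, H = (-56.5, -40.9). Then |MH| = |H − M| = 69.7.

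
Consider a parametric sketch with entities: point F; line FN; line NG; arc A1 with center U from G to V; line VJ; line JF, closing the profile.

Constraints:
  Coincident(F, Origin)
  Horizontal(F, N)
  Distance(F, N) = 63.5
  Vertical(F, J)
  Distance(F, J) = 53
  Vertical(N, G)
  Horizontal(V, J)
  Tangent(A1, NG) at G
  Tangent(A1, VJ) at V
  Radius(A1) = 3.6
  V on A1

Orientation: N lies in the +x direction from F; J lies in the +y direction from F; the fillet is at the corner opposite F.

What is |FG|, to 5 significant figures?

80.453

The virtual corner opposite F is at (63.500, 53.000). Since A1 is tangent to NG there, UG ⟂ NG and A1 meets VJ tangentially, so UV is at right angles to VJ, with radius 3.6, so the center U sits 3.6 in from both sides at U = (59.900, 49.400). That places the tangent points at G = (63.500, 49.400) on NG and V = (59.900, 53.000) on VJ. Then |FG| = |G − F| = 80.453.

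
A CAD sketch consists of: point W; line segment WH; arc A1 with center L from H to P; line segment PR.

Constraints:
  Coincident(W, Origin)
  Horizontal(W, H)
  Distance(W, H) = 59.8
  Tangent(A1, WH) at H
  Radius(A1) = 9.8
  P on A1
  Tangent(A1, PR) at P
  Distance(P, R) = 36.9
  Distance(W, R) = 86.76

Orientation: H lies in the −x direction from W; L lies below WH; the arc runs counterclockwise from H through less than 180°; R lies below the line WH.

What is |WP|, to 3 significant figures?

70.1

W is at the origin; WH is horizontal with |WH| = 59.8 and H on the −x side, so H = (-59.8, 0.00). Tangency of A1 to WH means the radius LH is perpendicular to WH, so L = H + (0, -9.8) = (-59.8, -9.80). Since LP ⟂ PR (tangency), |LR| = √(9.8² + 36.9²) = 38.2 regardless of where P sits on A1. So R lies on both circle(W, 86.76) and circle(L, 38.2); the below-WH intersection is R = (-74.0, -45.2). P is the foot of the tangent from R: P = (-69.5, -8.60).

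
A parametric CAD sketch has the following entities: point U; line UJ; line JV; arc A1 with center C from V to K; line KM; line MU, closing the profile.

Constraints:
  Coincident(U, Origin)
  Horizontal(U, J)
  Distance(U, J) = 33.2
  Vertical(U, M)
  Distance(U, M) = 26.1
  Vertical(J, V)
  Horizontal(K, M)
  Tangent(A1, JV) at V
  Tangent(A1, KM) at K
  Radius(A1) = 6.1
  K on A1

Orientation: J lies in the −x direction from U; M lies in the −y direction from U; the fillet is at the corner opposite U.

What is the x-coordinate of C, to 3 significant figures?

-27.1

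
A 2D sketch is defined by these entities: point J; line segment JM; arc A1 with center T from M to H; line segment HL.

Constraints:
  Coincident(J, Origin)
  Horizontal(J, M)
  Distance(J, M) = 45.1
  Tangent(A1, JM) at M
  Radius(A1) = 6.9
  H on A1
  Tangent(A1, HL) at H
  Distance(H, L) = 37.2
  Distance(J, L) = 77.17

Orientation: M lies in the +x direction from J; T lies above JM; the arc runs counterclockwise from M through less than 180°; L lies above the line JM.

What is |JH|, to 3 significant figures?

51.5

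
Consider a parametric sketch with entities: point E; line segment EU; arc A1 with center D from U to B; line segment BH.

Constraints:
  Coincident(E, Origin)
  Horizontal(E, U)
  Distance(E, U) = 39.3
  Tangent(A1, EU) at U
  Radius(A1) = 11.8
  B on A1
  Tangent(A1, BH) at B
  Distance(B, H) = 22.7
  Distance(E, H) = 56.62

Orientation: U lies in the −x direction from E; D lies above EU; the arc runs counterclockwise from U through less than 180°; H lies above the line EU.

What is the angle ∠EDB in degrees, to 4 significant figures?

51.87°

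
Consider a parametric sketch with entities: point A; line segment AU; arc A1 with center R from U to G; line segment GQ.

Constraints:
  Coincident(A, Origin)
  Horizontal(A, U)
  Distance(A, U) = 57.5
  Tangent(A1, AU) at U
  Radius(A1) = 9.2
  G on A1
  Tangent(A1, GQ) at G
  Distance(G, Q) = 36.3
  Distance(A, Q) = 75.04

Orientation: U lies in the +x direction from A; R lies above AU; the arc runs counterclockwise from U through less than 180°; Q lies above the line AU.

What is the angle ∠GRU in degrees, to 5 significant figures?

102.24°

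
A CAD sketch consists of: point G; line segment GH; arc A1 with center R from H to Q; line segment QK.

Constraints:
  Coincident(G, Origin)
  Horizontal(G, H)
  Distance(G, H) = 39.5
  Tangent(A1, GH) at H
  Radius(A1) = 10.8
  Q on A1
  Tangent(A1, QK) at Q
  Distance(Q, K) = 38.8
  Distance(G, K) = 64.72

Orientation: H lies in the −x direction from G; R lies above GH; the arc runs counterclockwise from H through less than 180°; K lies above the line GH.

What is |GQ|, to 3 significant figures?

32.2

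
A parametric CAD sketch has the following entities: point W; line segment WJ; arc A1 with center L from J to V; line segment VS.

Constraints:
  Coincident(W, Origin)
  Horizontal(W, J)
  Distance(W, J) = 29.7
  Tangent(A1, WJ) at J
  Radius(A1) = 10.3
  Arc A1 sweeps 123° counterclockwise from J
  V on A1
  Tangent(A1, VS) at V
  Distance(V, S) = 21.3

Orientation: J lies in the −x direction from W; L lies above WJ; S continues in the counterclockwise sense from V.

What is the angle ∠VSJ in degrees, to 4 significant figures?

27.99°

W is at the origin; WJ is horizontal with |WJ| = 29.7 and J on the −x side, so J = (-29.70, 0.000). Since A1 is tangent to WJ there, LJ ⟂ WJ, so L = J + (0, 10.3) = (-29.70, 10.30). On A1, J sits at bearing -90° from L; a 123° counterclockwise sweep puts V at bearing 33°, so V = L + 10.3·(cos 33°, sin 33°) = (-21.06, 15.91). Since A1 is tangent to VS there, LV ⟂ VS, so VS runs along (−sin 33°, cos 33°); with |VS| = 21.3, S = (-32.66, 33.77). Then cos ∠VSJ = SV·SJ / (|SV||SJ|), giving 27.99°.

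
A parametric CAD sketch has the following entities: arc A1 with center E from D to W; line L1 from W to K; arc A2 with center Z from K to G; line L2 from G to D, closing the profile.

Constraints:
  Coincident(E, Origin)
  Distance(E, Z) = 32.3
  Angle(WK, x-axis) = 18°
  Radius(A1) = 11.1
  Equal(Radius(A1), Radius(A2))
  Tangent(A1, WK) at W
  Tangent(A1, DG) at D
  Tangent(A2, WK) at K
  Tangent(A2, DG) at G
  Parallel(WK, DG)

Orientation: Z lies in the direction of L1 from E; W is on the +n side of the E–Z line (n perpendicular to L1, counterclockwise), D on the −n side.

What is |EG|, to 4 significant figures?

34.15

The slot axis is L1's direction at 18.0°, so u = (cos 18.0°, sin 18.0°) = (0.9511, 0.3090) and n = (−sin 18.0°, cos 18.0°) = (-0.3090, 0.9511). E is at the origin and Z lies 32.3 along u from E, so Z = 32.3·u = (30.72, 9.981). Tangency of A1 to both parallel lines with radius 11.1 puts W and D at E ± 11.1·n: W = (-3.430, 10.56), D = (3.430, -10.56). Equal radii place K and G the same way about Z: K = Z + 11.1·n = (27.29, 20.54), G = Z − 11.1·n = (34.15, -0.5755). Then |EG| = |G − E| = 34.15.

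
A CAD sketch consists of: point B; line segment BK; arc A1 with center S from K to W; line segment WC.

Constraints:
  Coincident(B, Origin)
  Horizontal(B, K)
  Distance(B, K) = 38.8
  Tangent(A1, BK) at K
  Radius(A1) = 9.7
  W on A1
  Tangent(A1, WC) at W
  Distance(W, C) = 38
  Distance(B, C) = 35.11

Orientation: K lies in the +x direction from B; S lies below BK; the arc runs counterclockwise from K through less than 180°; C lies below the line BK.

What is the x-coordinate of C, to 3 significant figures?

8.14

B is at the origin; BK is horizontal with |BK| = 38.8 and K on the +x side, so K = (38.8, 0.00). The tangent condition forces SK to be normal to BK, so S = K + (0, -9.7) = (38.8, -9.70). Since SW ⟂ WC (tangency), |SC| = √(9.7² + 38.0²) = 39.2 regardless of where W sits on A1. So C lies on both circle(B, 35.11) and circle(S, 39.2); the below-BK intersection is C = (8.14, -34.2). W is the foot of the tangent from C: W = (31.1, -3.85).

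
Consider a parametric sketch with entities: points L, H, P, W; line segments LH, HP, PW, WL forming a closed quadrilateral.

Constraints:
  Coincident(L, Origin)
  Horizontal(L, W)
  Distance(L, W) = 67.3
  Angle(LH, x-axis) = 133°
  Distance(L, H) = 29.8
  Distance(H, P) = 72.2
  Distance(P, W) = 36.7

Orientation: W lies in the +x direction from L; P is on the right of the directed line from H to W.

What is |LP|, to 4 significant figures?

43.20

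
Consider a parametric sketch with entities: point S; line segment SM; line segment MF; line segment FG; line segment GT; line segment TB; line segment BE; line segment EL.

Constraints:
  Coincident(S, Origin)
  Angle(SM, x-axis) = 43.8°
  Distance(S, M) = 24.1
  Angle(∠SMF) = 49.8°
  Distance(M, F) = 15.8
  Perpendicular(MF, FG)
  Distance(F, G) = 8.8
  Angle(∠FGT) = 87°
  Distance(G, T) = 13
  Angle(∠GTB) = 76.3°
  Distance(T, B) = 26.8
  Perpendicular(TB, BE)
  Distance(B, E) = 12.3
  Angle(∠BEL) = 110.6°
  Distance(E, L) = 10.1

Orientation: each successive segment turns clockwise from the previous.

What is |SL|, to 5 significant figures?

23.550

S is at the origin; SM runs at 43.8° with length 24.1, so M = (17.394, 16.681). ∠SMF = 49.8° gives MF at -86.400° from the x-axis; with |MF| = 15.8, F = (18.387, 0.91183). The perpendicularity gives FG at right angles to MF, so FG runs at -176.40°; with |FG| = 8.8, G = (9.6039, 0.35927). ∠FGT = 87.0° gives GT at 90.600° from the x-axis; with |GT| = 13.0, T = (9.4677, 13.359). ∠GTB = 76.3° gives TB at -13.100° from the x-axis; with |TB| = 26.8, B = (35.570, 7.2843). TB is perpendicular to BE, so BE runs at -103.10°; with |BE| = 12.3, E = (32.782, -4.6956). ∠BEL = 110.6° gives EL at -172.50° from the x-axis; with |EL| = 10.1, L = (22.769, -6.0139). Then |SL| = |L − S| = 23.550.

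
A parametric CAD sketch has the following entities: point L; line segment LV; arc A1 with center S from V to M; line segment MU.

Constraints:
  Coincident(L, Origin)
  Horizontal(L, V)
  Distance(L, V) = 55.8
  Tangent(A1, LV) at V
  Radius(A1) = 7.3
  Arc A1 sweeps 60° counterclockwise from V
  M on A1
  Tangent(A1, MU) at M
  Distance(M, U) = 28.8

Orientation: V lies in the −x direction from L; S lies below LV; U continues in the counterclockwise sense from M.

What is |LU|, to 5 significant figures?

81.689

On A1, V sits at bearing 90° from S; a 60° counterclockwise sweep puts M at bearing 150°, so M = S + 7.3·(cos 150°, sin 150°) = (-62.122, -3.6500). A1 meets MU tangentially, so SM is at right angles to MU, so MU runs along (−sin 150°, cos 150°); with |MU| = 28.8, U = (-76.522, -28.592). Then |LU| = |U − L| = 81.689.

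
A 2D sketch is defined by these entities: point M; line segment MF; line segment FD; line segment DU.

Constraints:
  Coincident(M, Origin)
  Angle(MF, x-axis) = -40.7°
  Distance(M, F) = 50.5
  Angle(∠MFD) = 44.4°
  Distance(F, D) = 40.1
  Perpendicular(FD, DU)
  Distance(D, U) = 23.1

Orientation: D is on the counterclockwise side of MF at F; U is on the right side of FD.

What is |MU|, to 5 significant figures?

58.571

M is at the origin; MF runs at -40.7° with length 50.5, so F = 50.5·(cos -40.7°, sin -40.7°) = (38.286, -32.931). ∠MFD = 44.4°, so FD runs at -40.7° + (180° − 44.4°) = 94.900° from the x-axis; with |FD| = 40.1, D = F + 40.1·(cos 94.900°, sin 94.900°) = (34.861, 7.0225). The perpendicularity gives DU at right angles to FD; with |DU| = 23.1 on the right of FD, U = D + 23.1·(0.99635, 0.085417) = (57.876, 8.9956). Then |MU| = |U − M| = 58.571.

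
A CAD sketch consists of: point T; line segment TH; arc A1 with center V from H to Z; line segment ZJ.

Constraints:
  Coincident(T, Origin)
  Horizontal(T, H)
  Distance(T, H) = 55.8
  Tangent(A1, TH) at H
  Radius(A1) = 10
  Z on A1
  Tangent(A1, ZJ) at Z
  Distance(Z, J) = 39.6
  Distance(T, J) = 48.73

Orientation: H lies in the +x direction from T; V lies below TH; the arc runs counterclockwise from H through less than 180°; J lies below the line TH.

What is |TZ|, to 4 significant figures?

47.32

Checks: |VZ| = 10.00 ✓; ∠(VZ, ZJ) = 90.00° ✓; |ZJ| = 39.60 ✓; |TJ| = 48.73 ✓.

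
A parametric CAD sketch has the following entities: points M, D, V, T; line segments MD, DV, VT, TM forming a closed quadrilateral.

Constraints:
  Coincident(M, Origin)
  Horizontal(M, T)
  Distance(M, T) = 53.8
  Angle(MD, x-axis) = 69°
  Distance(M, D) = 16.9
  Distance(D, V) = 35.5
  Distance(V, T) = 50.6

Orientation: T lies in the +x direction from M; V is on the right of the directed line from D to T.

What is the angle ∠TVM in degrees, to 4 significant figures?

87.14°

M is at the origin; M and T share the same y with |MT| = 53.8 and T in +x, so T = (53.8, 0). MD runs at 69.0° with |MD| = 16.9, so D = (6.056, 15.78). V is determined by |DV| = 35.5 and |VT| = 50.6 together: it lies at the intersection of circle(D, 35.5) and circle(T, 50.6). With |DT| = 50.28, the foot of the radical line on DT is 12.21 from D and the perpendicular offset is √(35.5² − 12.21²) = 33.33. Taking the right-of-DT solution: V = (7.194, -19.70).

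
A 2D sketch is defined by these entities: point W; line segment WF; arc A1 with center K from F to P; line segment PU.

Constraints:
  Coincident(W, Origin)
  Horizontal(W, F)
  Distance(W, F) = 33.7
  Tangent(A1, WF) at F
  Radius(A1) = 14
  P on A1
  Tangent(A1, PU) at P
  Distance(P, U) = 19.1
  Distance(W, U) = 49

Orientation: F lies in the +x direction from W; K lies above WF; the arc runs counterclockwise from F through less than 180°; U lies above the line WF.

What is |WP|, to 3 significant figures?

49.9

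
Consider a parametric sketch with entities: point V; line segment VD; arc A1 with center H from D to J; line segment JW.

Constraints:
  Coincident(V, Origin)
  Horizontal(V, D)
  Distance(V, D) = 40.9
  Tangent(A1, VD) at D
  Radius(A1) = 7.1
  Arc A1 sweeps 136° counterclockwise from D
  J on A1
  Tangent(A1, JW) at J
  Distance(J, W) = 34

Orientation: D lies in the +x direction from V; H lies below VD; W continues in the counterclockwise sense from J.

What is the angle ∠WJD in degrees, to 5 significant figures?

112.00°

V is at the origin; VD is horizontal with |VD| = 40.9 and D on the +x side, so D = (40.900, 0.0000). The tangent condition forces HD to be normal to VD, so H = D + (0, -7.1) = (40.900, -7.1000). On A1, D sits at bearing 90° from H; a 136° counterclockwise sweep puts J at bearing 226°, so J = H + 7.1·(cos 226°, sin 226°) = (35.968, -12.207). A1 meets JW tangentially, so HJ is at right angles to JW, so JW runs along (−sin 226°, cos 226°); with |JW| = 34.0, W = (60.425, -35.826). Then cos ∠WJD = JW·JD / (|JW||JD|), giving 112.00°.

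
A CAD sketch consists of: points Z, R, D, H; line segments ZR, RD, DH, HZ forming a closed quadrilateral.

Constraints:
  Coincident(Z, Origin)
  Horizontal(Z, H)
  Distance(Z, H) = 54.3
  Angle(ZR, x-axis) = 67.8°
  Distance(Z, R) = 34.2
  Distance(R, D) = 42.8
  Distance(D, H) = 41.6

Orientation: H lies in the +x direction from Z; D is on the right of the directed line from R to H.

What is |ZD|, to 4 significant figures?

18.04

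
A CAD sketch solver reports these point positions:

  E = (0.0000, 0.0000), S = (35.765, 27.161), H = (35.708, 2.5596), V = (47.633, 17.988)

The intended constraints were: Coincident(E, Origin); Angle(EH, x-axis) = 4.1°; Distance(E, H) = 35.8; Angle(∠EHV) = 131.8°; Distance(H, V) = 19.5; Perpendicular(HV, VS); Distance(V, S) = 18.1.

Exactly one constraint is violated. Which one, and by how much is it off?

Distance(V, S) = 18.1 — off by 3.10.

E = (0.00, 0.00) ✓; EH at 4.100° ✓; |EH| = 35.80 ✓; ∠EHV = 131.8° ✓; |HV| = 19.50 ✓; ∠(HV, VS) = 90.00° ✓; |VS| = 15.00 ✗.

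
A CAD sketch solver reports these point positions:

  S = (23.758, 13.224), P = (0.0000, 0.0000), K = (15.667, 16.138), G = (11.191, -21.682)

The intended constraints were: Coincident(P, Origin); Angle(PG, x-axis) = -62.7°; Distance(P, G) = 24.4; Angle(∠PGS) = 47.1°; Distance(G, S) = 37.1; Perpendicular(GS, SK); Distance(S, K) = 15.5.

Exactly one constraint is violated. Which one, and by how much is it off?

Distance(S, K) = 15.5 — off by 6.90.

P = (0.00, 0.00) ✓; PG at -62.70° ✓; |PG| = 24.40 ✓; ∠PGS = 47.10° ✓; |GS| = 37.10 ✓; ∠(GS, SK) = 89.99° ✓; |SK| = 8.600 ✗.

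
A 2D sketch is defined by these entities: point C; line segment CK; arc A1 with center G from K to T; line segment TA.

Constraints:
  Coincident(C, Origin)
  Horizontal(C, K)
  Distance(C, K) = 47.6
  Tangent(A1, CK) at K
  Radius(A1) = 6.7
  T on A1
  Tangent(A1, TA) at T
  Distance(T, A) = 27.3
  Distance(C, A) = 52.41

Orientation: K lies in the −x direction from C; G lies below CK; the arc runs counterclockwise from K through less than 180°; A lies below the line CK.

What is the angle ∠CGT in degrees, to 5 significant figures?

158.68°

Checks: ∠(GK, KC) = 90.00° ✓; |GK| = 6.700 ✓; |GT| = 6.700 ✓; ∠(GT, TA) = 90.00° ✓; |TA| = 27.30 ✓; |CA| = 52.41 ✓.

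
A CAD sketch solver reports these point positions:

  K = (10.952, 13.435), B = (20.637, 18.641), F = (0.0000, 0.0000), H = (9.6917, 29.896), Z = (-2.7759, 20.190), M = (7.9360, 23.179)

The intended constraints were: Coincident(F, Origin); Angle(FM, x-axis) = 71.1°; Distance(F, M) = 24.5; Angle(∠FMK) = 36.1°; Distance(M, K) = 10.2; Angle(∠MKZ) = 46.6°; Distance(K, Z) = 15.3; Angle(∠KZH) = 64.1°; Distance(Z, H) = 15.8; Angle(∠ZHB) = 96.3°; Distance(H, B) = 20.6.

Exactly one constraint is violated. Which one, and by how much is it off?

Distance(H, B) = 20.6 — off by 4.90.

F = (0.00, 0.00) ✓; FM at 71.10° ✓; |FM| = 24.50 ✓; ∠FMK = 36.10° ✓; |MK| = 10.20 ✓; ∠MKZ = 46.60° ✓; |KZ| = 15.30 ✓; ∠KZH = 64.10° ✓; |ZH| = 15.80 ✓; ∠ZHB = 96.30° ✓; |HB| = 15.70 ✗.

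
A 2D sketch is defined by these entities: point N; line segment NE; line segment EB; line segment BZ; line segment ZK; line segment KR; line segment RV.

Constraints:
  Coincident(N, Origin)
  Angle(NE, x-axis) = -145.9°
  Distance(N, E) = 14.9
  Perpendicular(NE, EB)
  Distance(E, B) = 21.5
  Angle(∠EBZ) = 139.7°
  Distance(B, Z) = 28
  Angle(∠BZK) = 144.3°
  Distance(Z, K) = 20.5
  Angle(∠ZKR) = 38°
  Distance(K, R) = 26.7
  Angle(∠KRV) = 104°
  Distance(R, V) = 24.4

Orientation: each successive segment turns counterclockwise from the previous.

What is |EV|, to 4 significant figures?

36.71

N is at the origin; NE runs at -145.9° with length 14.9, so E = (-12.34, -8.354). The perpendicularity gives EB at right angles to NE, so EB runs at -55.90°; with |EB| = 21.5, B = (-0.2844, -26.16). ∠EBZ = 139.7° gives BZ at -15.60° from the x-axis; with |BZ| = 28.0, Z = (26.68, -33.69). ∠BZK = 144.3° gives ZK at 20.10° from the x-axis; with |ZK| = 20.5, K = (45.94, -26.64). ∠ZKR = 38.0° gives KR at 162.1° from the x-axis; with |KR| = 26.7, R = (20.53, -18.44). ∠KRV = 104.0° gives RV at -121.9° from the x-axis; with |RV| = 24.4, V = (7.634, -39.15). Then |EV| = |V − E| = 36.71.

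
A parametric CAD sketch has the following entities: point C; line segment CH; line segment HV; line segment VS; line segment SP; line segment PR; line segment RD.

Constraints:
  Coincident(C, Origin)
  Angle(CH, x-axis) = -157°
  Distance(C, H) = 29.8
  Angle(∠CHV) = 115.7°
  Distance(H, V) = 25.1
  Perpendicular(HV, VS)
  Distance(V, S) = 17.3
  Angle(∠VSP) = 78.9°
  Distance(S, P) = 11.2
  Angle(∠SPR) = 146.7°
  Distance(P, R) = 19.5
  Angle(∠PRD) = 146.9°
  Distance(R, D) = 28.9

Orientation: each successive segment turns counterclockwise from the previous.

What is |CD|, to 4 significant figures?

54.00

∠SPR = 146.7° gives PR at 131.7° from the x-axis; with |PR| = 19.5, R = (-25.94, -11.89). ∠PRD = 146.9° gives RD at 164.8° from the x-axis; with |RD| = 28.9, D = (-53.83, -4.314). Then |CD| = |D − C| = 54.00.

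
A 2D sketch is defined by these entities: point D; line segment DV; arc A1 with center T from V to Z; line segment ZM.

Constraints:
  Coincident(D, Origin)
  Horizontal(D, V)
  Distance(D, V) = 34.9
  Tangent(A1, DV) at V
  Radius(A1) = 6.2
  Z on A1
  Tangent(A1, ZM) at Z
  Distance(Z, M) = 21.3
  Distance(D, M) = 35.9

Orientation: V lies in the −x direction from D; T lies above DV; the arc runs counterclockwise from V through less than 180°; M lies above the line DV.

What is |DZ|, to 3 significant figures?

29.2

D is at the origin; D and V share the same y with |DV| = 34.9 and V on the −x side, so V = (-34.9, 0.00). Since A1 is tangent to DV there, TV ⟂ DV, so T = V + (0, 6.2) = (-34.9, 6.20). Since TZ ⟂ ZM (tangency), |TM| = √(6.2² + 21.3²) = 22.2 regardless of where Z sits on A1. So M lies on both circle(D, 35.9) and circle(T, 22.2); the above-DV intersection is M = (-24.8, 26.0). Z is the foot of the tangent from M: Z = (-28.8, 5.03).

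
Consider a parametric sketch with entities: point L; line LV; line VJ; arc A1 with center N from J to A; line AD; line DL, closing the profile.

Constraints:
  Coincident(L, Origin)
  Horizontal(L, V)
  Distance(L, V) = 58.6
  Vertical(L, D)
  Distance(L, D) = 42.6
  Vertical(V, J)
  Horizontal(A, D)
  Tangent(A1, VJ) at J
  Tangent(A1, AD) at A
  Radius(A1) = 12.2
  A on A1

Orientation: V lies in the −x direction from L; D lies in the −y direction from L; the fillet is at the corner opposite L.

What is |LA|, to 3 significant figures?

63.0

The virtual corner opposite L is at (-58.6, -42.6). Tangency of A1 to VJ means the radius NJ is perpendicular to VJ and A1 meets AD tangentially, so NA is at right angles to AD, with radius 12.2, so the center N sits 12.2 in from both sides at N = (-46.4, -30.4). That places the tangent points at J = (-58.6, -30.4) on VJ and A = (-46.4, -42.6) on AD. Then |LA| = |A − L| = 63.0.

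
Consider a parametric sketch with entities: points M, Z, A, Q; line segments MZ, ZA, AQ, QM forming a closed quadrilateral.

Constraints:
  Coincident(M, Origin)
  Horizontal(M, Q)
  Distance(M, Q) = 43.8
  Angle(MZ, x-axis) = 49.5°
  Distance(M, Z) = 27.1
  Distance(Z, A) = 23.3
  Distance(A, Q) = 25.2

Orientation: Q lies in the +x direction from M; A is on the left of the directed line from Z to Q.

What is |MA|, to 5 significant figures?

47.573

Checks: MZ at 49.50° ✓; |ZA| = 23.30 ✓; |AQ| = 25.20 ✓.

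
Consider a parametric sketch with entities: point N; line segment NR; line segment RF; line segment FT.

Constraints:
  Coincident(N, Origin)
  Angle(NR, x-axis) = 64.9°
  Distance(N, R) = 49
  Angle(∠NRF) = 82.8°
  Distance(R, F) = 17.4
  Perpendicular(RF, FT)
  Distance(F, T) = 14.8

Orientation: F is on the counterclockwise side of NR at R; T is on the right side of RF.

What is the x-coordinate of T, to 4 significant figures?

8.777

N is at the origin; NR runs at 64.9° with length 49.0, so R = 49.0·(cos 64.9°, sin 64.9°) = (20.79, 44.37). ∠NRF = 82.8°, so RF runs at 64.9° + (180° − 82.8°) = 162.1° from the x-axis; with |RF| = 17.4, F = R + 17.4·(cos 162.1°, sin 162.1°) = (4.228, 49.72). RF is perpendicular to FT; with |FT| = 14.8 on the right of RF, T = F + 14.8·(0.3074, 0.9516) = (8.777, 63.80). So T.x = 8.777.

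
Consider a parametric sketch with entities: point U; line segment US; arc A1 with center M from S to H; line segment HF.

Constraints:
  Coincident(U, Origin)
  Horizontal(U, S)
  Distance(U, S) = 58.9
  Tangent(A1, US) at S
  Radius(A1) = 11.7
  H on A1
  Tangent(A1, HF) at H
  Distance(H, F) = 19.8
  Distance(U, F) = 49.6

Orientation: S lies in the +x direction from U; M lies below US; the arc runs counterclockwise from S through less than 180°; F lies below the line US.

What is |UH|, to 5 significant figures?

48.451

U is at the origin; U and S share the same y with |US| = 58.9 and S on the +x side, so S = (58.900, 0.0000). Since A1 is tangent to US there, MS ⟂ US, so M = S + (0, -11.7) = (58.900, -11.700). Since MH ⟂ HF (tangency), |MF| = √(11.7² + 19.8²) = 22.998 regardless of where H sits on A1. So F lies on both circle(U, 49.6) and circle(M, 22.998); the below-US intersection is F = (41.659, -26.921). H is the foot of the tangent from F: H = (47.772, -8.0878).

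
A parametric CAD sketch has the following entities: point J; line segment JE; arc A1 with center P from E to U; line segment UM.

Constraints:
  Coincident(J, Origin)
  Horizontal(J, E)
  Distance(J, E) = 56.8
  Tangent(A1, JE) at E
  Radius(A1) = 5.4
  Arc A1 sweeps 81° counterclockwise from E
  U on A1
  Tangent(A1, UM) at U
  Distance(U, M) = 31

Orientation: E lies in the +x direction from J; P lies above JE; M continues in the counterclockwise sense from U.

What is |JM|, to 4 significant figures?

75.66

On A1, E sits at bearing -90° from P; an 81° counterclockwise sweep puts U at bearing -9°, so U = P + 5.4·(cos -9°, sin -9°) = (62.13, 4.555). A1 meets UM tangentially, so PU is at right angles to UM, so UM runs along (−sin -9°, cos -9°); with |UM| = 31.0, M = (66.98, 35.17). Then |JM| = |M − J| = 75.66.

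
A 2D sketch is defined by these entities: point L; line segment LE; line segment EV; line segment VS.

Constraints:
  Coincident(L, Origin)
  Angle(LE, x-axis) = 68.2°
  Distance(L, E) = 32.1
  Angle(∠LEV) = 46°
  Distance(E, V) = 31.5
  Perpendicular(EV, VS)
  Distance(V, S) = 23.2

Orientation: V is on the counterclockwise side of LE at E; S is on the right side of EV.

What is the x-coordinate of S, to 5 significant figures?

-26.010

L is at the origin; LE runs at 68.2° with length 32.1, so E = 32.1·(cos 68.2°, sin 68.2°) = (11.921, 29.804). ∠LEV = 46.0°, so EV runs at 68.2° + (180° − 46.0°) = 202.20° from the x-axis; with |EV| = 31.5, V = E + 31.5·(cos 202.20°, sin 202.20°) = (-17.244, 17.902). EV is perpendicular to VS; with |VS| = 23.2 on the right of EV, S = V + 23.2·(-0.37784, 0.92587) = (-26.010, 39.383). So S.x = -26.010.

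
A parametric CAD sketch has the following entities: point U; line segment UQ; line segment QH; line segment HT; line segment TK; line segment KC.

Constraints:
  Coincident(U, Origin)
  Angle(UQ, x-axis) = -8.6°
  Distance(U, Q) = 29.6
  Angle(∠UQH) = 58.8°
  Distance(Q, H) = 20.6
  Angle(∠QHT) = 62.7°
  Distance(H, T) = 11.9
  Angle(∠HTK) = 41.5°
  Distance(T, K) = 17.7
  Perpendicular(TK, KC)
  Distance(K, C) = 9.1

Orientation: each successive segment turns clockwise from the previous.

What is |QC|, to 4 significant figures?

21.51

∠HTK = 41.5° gives TK at -25.60° from the x-axis; with |TK| = 17.7, K = (27.41, -16.94). TK is perpendicular to KC, so KC runs at -115.6°; with |KC| = 9.1, C = (23.48, -25.15). Then |QC| = |C − Q| = 21.51.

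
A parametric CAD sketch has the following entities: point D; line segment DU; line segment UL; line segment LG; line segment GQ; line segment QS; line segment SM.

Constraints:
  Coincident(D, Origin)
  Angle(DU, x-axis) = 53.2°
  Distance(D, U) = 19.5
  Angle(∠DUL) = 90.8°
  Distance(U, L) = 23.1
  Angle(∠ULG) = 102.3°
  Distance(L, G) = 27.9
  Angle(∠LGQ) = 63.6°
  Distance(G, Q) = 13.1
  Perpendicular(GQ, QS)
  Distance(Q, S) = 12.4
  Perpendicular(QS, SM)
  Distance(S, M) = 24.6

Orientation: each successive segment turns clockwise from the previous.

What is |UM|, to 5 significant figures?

46.830

GQ is perpendicular to QS, so QS runs at 39.900°; with |QS| = 12.4, S = (20.265, -5.5067). The perpendicularity gives SM at right angles to QS, so SM runs at -50.100°; with |SM| = 24.6, M = (36.044, -24.379). Then |UM| = |M − U| = 46.830.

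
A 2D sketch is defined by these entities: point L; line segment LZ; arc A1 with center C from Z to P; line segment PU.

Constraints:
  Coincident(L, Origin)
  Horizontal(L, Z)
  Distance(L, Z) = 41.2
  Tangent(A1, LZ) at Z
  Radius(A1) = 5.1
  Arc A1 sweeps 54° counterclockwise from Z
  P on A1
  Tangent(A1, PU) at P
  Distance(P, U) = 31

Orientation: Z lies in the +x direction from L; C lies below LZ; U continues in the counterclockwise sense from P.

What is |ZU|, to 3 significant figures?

35.2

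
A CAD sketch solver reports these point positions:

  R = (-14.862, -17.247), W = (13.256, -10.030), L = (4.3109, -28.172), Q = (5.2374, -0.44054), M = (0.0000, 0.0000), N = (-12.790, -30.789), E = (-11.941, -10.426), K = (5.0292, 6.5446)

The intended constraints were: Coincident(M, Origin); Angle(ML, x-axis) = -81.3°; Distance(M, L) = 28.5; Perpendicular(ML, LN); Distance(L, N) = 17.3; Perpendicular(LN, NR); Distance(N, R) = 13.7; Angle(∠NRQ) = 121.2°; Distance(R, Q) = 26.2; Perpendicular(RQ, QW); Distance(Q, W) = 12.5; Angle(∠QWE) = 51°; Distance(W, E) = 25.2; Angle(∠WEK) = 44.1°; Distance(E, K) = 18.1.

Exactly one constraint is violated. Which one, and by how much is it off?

Distance(E, K) = 18.1 — off by 5.90.

M = (0.00, 0.00) ✓; ML at -81.30° ✓; |ML| = 28.50 ✓; ∠(ML, LN) = 90.00° ✓; |LN| = 17.30 ✓; ∠(LN, NR) = 90.00° ✓; |NR| = 13.70 ✓; ∠NRQ = 121.2° ✓; |RQ| = 26.20 ✓; ∠(RQ, QW) = 90.00° ✓; |QW| = 12.50 ✓; ∠QWE = 51.00° ✓; |WE| = 25.20 ✓; ∠WEK = 44.10° ✓; |EK| = 24.00 ✗.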